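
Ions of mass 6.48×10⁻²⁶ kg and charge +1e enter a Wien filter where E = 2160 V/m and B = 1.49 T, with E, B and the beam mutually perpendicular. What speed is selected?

v = 1450 m/s

Zero net Lorentz force requires |qE| = |q v×B|, i.e. E = vB.
v = E/B = 2160/1.49 = 1450 m/s.
The result is independent of the particle's charge and mass.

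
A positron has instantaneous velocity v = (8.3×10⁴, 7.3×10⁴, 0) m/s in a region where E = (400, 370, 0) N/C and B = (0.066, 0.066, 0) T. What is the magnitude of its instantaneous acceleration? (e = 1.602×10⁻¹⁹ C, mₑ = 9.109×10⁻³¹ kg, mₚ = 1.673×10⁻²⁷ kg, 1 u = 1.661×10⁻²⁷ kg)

v×B = (0, 0, 660) N/C.
E + v×B = (400, 370, 660) N/C.
F = q(E + v×B) = (1.602×10⁻¹⁹ C)·(400, 370, 660) = (6.41×10⁻¹⁷, 5.93×10⁻¹⁷, 1.06×10⁻¹⁶) N.
|a| = |F|/m = 1.371×10⁻¹⁶/9.109×10⁻³¹ ≈ 1.51×10¹⁴ m/s².

|a| ≈ 1.51×10¹⁴ m/s²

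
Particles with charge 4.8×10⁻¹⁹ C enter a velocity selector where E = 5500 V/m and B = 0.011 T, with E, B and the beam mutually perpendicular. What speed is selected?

v = 5.0×10⁵ m/s

Straight-line motion ⇒ electric and magnetic forces cancel, so E = vB.
v = E/B = 5500/0.011 = 5.0×10⁵ m/s.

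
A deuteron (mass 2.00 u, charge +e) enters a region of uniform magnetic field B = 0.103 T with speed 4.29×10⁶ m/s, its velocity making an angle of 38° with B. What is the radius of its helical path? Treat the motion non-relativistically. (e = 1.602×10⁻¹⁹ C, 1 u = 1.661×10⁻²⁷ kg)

v⊥ = v sinθ = 4.29×10⁶·sin38° ≈ 2.641×10⁶ m/s.
r = m v⊥/(|q|B) = (3.322×10⁻²⁷)(2.641×10⁶)/((1.602×10⁻¹⁹)(0.103)) ≈ 0.532 m.

r ≈ 0.532 m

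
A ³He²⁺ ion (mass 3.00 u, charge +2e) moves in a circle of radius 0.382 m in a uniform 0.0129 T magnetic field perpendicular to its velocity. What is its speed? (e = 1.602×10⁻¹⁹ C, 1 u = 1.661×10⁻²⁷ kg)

From |q|vB = mv²/r, v = |q|Br/m.
v = (3.204×10⁻¹⁹)(0.0129)(0.382)/4.983×10⁻²⁷ ≈ 3.17×10⁵ m/s.

v ≈ 3.17×10⁵ m/s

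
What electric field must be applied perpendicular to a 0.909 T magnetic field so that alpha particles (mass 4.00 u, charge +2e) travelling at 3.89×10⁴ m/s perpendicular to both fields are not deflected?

E = 3.54×10⁴ V/m

For straight-line motion qE = qvB, so E = vB.
E = 3.89×10⁴ × 0.909 = 3.54×10⁴ V/m.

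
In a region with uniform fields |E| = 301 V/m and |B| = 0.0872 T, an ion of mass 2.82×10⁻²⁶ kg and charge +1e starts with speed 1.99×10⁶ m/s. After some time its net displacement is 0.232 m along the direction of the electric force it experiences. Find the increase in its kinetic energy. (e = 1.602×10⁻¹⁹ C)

ΔKE ≈ 1.12×10⁻¹⁷ J

The magnetic force is always ⟂ v and does no work; only the electric force changes KE.
ΔKE = F_E · d = |q|E d = (1.602×10⁻¹⁹)(301)(0.232) ≈ 1.12×10⁻¹⁷ J.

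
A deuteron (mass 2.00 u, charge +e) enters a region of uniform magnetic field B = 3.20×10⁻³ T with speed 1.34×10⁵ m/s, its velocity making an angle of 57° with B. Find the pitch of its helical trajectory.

p ≈ 2.97 m

v∥ = v cosθ = 1.34×10⁵·cos57° ≈ 7.298×10⁴ m/s.
T = 2πm/(|q|B) = 2π(3.322×10⁻²⁷)/((1.602×10⁻¹⁹)(3.20×10⁻³)) ≈ 4.072×10⁻⁵ s.
pitch = v∥ T = (7.298×10⁴)(4.072×10⁻⁵) ≈ 2.97 m.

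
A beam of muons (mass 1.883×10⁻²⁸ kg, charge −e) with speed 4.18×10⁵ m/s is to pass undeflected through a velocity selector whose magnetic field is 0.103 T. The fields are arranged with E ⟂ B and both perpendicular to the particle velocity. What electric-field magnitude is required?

For straight-line motion qE = qvB, so E = vB.
E = 4.18×10⁵ × 0.103 = 4.31×10⁴ V/m.

E = 4.31×10⁴ V/m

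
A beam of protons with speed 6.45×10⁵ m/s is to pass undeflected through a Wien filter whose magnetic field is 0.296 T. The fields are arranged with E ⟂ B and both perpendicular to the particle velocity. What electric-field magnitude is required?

E = 1.91×10⁵ V/m

For straight-line motion qE = qvB, so E = vB.
E = 6.45×10⁵ × 0.296 = 1.91×10⁵ V/m.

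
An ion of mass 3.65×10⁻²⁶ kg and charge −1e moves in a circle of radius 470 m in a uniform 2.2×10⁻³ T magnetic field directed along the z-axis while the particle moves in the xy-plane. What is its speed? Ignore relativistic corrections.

From |q|vB = mv²/r, v = |q|Br/m.
v = (1.602×10⁻¹⁹)(2.2×10⁻³)(470)/3.65×10⁻²⁶ ≈ 4.5×10⁶ m/s.

v ≈ 4.5×10⁶ m/s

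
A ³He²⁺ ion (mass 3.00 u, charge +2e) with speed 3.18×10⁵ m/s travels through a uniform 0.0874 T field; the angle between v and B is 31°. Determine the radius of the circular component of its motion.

r ≈ 0.0291 m

v⊥ = v sinθ = 3.18×10⁵·sin31° ≈ 1.638×10⁵ m/s.
r = m v⊥/(|q|B) = (4.983×10⁻²⁷)(1.638×10⁵)/((3.204×10⁻¹⁹)(0.0874)) ≈ 0.0291 m.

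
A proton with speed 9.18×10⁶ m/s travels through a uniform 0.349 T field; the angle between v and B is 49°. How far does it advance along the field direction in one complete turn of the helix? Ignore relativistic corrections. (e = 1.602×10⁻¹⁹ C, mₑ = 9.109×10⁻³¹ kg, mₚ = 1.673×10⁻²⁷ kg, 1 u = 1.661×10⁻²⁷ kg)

v∥ = v cosθ = 9.18×10⁶·cos49° ≈ 6.023×10⁶ m/s.
T = 2πm/(|q|B) = 2π(1.673×10⁻²⁷)/((1.602×10⁻¹⁹)(0.349)) ≈ 1.880×10⁻⁷ s.
pitch = v∥ T = (6.023×10⁶)(1.880×10⁻⁷) ≈ 1.13 m.

p ≈ 1.13 m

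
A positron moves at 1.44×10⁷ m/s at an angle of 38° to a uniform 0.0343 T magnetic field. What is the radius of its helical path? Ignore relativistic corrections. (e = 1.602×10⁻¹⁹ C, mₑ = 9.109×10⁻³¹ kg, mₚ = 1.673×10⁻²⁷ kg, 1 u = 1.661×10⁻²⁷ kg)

r ≈ 1.47×10⁻³ m

v⊥ = v sinθ = 1.44×10⁷·sin38° ≈ 8.866×10⁶ m/s.
r = m v⊥/(|q|B) = (9.109×10⁻³¹)(8.866×10⁶)/((1.602×10⁻¹⁹)(0.0343)) ≈ 1.47×10⁻³ m.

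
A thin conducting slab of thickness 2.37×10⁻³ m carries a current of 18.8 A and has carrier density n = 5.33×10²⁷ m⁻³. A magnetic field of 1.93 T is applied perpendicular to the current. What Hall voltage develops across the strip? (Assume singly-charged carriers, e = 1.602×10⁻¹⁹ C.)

V_H ≈ 1.79×10⁻⁵ V

V_H = IB/(n e t).
V_H = (18.8)(1.93)/((5.33×10²⁷)(1.602×10⁻¹⁹)(2.37×10⁻³)) ≈ 1.79×10⁻⁵ V.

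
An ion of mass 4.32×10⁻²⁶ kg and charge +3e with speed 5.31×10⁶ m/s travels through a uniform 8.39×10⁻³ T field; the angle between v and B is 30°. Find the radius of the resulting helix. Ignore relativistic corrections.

r ≈ 28.4 m

v⊥ = v sinθ = 5.31×10⁶·sin30° ≈ 2.655×10⁶ m/s.
r = m v⊥/(|q|B) = (4.32×10⁻²⁶)(2.655×10⁶)/((4.806×10⁻¹⁹)(8.39×10⁻³)) ≈ 28.4 m.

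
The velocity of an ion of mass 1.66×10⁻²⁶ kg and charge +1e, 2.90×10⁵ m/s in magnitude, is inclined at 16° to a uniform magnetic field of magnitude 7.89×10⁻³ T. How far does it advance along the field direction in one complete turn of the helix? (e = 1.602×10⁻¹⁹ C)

p ≈ 23.0 m

v∥ = v cosθ = 2.90×10⁵·cos16° ≈ 2.788×10⁵ m/s.
T = 2πm/(|q|B) = 2π(1.66×10⁻²⁶)/((1.602×10⁻¹⁹)(7.89×10⁻³)) ≈ 8.252×10⁻⁵ s.
pitch = v∥ T = (2.788×10⁵)(8.252×10⁻⁵) ≈ 23.0 m.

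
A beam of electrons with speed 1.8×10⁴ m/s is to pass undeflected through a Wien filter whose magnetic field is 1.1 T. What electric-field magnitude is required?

For straight-line motion qE = qvB, so E = vB.
E = 1.8×10⁴ × 1.1 = 2.0×10⁴ V/m.

E = 2.0×10⁴ V/m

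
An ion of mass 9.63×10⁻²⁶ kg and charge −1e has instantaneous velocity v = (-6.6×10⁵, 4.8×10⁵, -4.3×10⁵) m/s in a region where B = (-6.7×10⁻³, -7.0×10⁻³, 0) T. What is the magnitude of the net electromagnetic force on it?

|F| ≈ 1.42×10⁻¹⁵ N

v×B = (-3010, 2880, 7840) N/C.
F = q v×B = (−1.602×10⁻¹⁹ C)·(-3010, 2880, 7840) = (4.82×10⁻¹⁶, -4.62×10⁻¹⁶, -1.26×10⁻¹⁵) N.
|F| = 1.42×10⁻¹⁵ N.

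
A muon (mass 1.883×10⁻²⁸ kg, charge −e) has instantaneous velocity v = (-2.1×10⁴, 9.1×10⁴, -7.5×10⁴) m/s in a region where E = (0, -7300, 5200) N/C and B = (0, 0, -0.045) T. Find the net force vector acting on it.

F ≈ (6.56×10⁻¹⁶, 1.32×10⁻¹⁵, -8.33×10⁻¹⁶) N

v×B = (-4100, -945, 0) N/C.
E + v×B = (-4100, -8240, 5200) N/C.
F = q(E + v×B) = (−1.602×10⁻¹⁹ C)·(-4100, -8240, 5200) = (6.56×10⁻¹⁶, 1.32×10⁻¹⁵, -8.33×10⁻¹⁶) N.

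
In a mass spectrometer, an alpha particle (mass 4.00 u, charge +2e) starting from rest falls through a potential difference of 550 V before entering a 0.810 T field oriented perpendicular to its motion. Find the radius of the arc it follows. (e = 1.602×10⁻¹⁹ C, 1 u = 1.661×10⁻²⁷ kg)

r ≈ 5.90×10⁻³ m

Acceleration: |q|V = ½mv² ⇒ v = √(2|q|V/m) = √(2·3.204×10⁻¹⁹·550/6.644×10⁻²⁷) ≈ 2.303×10⁵ m/s.
In the field: r = mv/(|q|B) = (6.644×10⁻²⁷)(2.303×10⁵)/((3.204×10⁻¹⁹)(0.810)) ≈ 5.90×10⁻³ m.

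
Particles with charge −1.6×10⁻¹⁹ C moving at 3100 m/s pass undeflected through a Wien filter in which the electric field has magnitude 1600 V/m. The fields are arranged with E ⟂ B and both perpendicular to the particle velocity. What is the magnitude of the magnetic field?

B = 0.52 T

Balance of forces in the selector: qE = qvB ⇒ B = E/v.
B = 1600/3100 = 0.52 T.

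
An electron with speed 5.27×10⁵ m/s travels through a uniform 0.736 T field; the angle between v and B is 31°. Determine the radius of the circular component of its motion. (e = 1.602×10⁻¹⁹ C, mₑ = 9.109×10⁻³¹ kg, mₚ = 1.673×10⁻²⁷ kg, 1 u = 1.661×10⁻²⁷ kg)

r ≈ 2.10×10⁻⁶ m

v⊥ = v sinθ = 5.27×10⁵·sin31° ≈ 2.714×10⁵ m/s.
r = m v⊥/(|q|B) = (9.109×10⁻³¹)(2.714×10⁵)/((1.602×10⁻¹⁹)(0.736)) ≈ 2.10×10⁻⁶ m.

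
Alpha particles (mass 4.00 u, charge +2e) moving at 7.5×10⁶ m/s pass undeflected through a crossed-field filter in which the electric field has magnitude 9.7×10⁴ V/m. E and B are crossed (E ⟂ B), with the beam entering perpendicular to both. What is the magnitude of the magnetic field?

B = 0.013 T

Balance of forces in the selector: qE = qvB ⇒ B = E/v.
B = 9.7×10⁴/7.5×10⁶ = 0.013 T.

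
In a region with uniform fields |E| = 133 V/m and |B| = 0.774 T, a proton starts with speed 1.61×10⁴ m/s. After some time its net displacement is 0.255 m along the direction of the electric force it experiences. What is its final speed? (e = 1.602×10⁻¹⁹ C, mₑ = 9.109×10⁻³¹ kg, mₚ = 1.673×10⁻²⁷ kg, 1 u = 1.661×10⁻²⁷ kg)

B does no work; ΔKE = |q|E d.
½mv_f² = ½mv₀² + |q|Ed = ½(1.673×10⁻²⁷)(1.61×10⁴)² + (1.602×10⁻¹⁹)(133)(0.255) ≈ 2.168×10⁻¹⁹ J + 5.433×10⁻¹⁸ J ≈ 5.650×10⁻¹⁸ J.
v_f = √(2·5.650×10⁻¹⁸/1.673×10⁻²⁷) ≈ 8.22×10⁴ m/s.

v_f ≈ 8.22×10⁴ m/s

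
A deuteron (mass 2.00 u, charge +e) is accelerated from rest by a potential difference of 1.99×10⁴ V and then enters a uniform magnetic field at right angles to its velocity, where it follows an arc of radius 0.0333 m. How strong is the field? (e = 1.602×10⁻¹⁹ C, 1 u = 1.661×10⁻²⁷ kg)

B ≈ 0.863 T

v = √(2|q|V/m) = √(2·1.602×10⁻¹⁹·1.99×10⁴/3.322×10⁻²⁷) ≈ 1.385×10⁶ m/s.
B = mv/(|q|r) = (3.322×10⁻²⁷)(1.385×10⁶)/((1.602×10⁻¹⁹)(0.0333)) ≈ 0.863 T.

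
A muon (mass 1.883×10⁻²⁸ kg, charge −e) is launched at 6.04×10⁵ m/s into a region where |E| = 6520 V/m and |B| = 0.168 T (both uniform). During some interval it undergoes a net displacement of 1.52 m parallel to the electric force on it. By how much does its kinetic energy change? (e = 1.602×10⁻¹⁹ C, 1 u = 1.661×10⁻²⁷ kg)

ΔKE ≈ 1.59×10⁻¹⁵ J

The magnetic force is always ⟂ v and does no work; only the electric force changes KE.
ΔKE = F_E · d = |q|E d = (1.602×10⁻¹⁹)(6520)(1.52) ≈ 1.59×10⁻¹⁵ J.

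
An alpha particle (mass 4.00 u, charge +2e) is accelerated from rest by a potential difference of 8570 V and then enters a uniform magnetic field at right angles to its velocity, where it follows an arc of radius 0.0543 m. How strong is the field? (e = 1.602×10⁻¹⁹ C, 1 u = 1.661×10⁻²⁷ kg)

B ≈ 0.347 T

v = √(2|q|V/m) = √(2·3.204×10⁻¹⁹·8570/6.644×10⁻²⁷) ≈ 9.092×10⁵ m/s.
B = mv/(|q|r) = (6.644×10⁻²⁷)(9.092×10⁵)/((3.204×10⁻¹⁹)(0.0543)) ≈ 0.347 T.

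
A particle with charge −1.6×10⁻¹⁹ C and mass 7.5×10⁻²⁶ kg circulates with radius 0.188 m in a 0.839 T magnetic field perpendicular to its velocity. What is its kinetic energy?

KE ≈ 2.65×10⁴ eV

v = |q|Br/m, then KE = ½mv² = (qBr)²/(2m).
v = (1.6×10⁻¹⁹)(0.839)(0.188)/7.5×10⁻²⁶ ≈ 3.365×10⁵ m/s.
KE = ½(7.5×10⁻²⁶)(3.365×10⁵)² ≈ 4.25×10⁻¹⁵ J = 2.65×10⁴ eV.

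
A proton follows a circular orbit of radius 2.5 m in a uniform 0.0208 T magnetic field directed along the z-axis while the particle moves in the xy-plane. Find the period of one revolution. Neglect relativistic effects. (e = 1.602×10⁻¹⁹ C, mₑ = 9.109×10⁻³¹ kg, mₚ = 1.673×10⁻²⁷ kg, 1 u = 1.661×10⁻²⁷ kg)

T ≈ 3.15×10⁻⁶ s

The cyclotron period depends only on m, q, B: T = 2πm/(|q|B).
T = 2π(1.673×10⁻²⁷)/((1.602×10⁻¹⁹)(0.0208)) ≈ 3.15×10⁻⁶ s.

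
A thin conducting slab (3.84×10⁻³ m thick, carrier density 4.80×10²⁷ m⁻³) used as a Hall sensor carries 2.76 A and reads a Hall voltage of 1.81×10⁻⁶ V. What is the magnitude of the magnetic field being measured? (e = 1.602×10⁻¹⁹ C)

From V_H = IB/(n e t), B = V_H n e t / I.
B = (1.81×10⁻⁶)(4.80×10²⁷)(1.602×10⁻¹⁹)(3.84×10⁻³)/2.76 ≈ 1.94 T.

B ≈ 1.94 T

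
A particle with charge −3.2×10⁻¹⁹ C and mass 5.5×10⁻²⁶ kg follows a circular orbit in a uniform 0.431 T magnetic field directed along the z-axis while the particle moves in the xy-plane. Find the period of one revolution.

T ≈ 2.51×10⁻⁶ s

The cyclotron period depends only on m, q, B: T = 2πm/(|q|B).
T = 2π(5.5×10⁻²⁶)/((3.2×10⁻¹⁹)(0.431)) ≈ 2.51×10⁻⁶ s.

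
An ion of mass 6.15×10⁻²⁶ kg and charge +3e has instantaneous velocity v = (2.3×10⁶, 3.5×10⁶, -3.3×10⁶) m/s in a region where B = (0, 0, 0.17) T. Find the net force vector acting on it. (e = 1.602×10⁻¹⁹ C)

F ≈ (2.86×10⁻¹³, -1.88×10⁻¹³, 0) N

v×B = (5.95×10⁵, -3.91×10⁵, 0) N/C.
F = q v×B = (4.806×10⁻¹⁹ C)·(5.95×10⁵, -3.91×10⁵, 0) = (2.86×10⁻¹³, -1.88×10⁻¹³, 0) N.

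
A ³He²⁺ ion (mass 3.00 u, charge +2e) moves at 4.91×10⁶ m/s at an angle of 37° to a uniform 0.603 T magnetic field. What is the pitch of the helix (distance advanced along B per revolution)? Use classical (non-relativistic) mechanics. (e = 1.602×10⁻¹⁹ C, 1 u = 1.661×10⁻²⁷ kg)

p ≈ 0.635 m

v∥ = v cosθ = 4.91×10⁶·cos37° ≈ 3.921×10⁶ m/s.
T = 2πm/(|q|B) = 2π(4.983×10⁻²⁷)/((3.204×10⁻¹⁹)(0.603)) ≈ 1.621×10⁻⁷ s.
pitch = v∥ T = (3.921×10⁶)(1.621×10⁻⁷) ≈ 0.635 m.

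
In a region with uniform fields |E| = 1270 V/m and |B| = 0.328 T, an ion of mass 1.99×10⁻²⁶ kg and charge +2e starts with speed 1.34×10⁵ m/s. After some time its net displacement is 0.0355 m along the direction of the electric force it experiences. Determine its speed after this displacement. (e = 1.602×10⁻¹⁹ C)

v_f ≈ 1.39×10⁵ m/s

B does no work; ΔKE = |q|E d.
½mv_f² = ½mv₀² + |q|Ed = ½(1.99×10⁻²⁶)(1.34×10⁵)² + (3.204×10⁻¹⁹)(1270)(0.0355) ≈ 1.787×10⁻¹⁶ J + 1.445×10⁻¹⁷ J ≈ 1.931×10⁻¹⁶ J.
v_f = √(2·1.931×10⁻¹⁶/1.99×10⁻²⁶) ≈ 1.39×10⁵ m/s.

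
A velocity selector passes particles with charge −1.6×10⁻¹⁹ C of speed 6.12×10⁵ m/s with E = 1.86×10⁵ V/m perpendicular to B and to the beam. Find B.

Balance of forces in the selector: qE = qvB ⇒ B = E/v.
B = 1.86×10⁵/6.12×10⁵ = 0.304 T.

B = 0.304 T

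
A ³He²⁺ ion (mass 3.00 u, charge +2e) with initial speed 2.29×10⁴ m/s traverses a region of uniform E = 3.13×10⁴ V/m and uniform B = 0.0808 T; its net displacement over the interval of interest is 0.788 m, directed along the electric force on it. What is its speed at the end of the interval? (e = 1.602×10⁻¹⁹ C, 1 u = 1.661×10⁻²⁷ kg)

v_f ≈ 1.78×10⁶ m/s

B does no work; ΔKE = |q|E d.
½mv_f² = ½mv₀² + |q|Ed = ½(4.983×10⁻²⁷)(2.29×10⁴)² + (3.204×10⁻¹⁹)(3.13×10⁴)(0.788) ≈ 1.307×10⁻¹⁸ J + 7.902×10⁻¹⁵ J ≈ 7.904×10⁻¹⁵ J.
v_f = √(2·7.904×10⁻¹⁵/4.983×10⁻²⁷) ≈ 1.78×10⁶ m/s.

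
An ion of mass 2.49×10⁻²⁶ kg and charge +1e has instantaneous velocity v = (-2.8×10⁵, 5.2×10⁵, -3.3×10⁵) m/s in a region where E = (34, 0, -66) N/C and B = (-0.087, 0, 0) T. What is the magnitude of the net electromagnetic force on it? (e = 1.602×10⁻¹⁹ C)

v×B = (0, 2.87×10⁴, 4.52×10⁴) N/C.
E + v×B = (34.0, 2.87×10⁴, 4.52×10⁴) N/C.
F = q(E + v×B) = (1.602×10⁻¹⁹ C)·(34.0, 2.87×10⁴, 4.52×10⁴) = (5.45×10⁻¹⁸, 4.60×10⁻¹⁵, 7.24×10⁻¹⁵) N.
|F| = 8.57×10⁻¹⁵ N.

|F| ≈ 8.57×10⁻¹⁵ N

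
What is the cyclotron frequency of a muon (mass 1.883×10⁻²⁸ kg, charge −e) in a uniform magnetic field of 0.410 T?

f = |q|B/(2πm).
f = (1.602×10⁻¹⁹)(0.410)/(2π·1.883×10⁻²⁸) ≈ 5.55×10⁷ Hz.

f ≈ 5.55×10⁷ Hz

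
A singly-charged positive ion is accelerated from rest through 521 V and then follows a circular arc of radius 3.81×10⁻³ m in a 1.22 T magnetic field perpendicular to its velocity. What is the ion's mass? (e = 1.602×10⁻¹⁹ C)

Combine |q|V = ½mv² and r = mv/(|q|B): eliminate v to get m = qB²r²/(2V).
m = (1.602×10⁻¹⁹)(1.22)²(3.81×10⁻³)²/(2·521) ≈ 3.32×10⁻²⁷ kg.

m ≈ 3.32×10⁻²⁷ kg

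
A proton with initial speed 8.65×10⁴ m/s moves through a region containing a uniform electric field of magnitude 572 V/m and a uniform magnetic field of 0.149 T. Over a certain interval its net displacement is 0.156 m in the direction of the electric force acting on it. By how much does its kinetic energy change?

ΔKE ≈ 1.43×10⁻¹⁷ J

The magnetic force is always ⟂ v and does no work; only the electric force changes KE.
ΔKE = F_E · d = |q|E d = (1.602×10⁻¹⁹)(572)(0.156) ≈ 1.43×10⁻¹⁷ J.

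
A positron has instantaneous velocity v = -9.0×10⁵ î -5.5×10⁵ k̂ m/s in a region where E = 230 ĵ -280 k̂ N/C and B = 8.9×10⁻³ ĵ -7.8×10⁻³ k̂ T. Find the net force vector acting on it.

F ≈ (7.84×10⁻¹⁶, -1.09×10⁻¹⁵, -1.33×10⁻¹⁵) N

v×B = (4900, -7020, -8010) N/C.
E + v×B = (4900, -6790, -8290) N/C.
F = q(E + v×B) = (1.602×10⁻¹⁹ C)·(4900, -6790, -8290) = (7.84×10⁻¹⁶, -1.09×10⁻¹⁵, -1.33×10⁻¹⁵) N.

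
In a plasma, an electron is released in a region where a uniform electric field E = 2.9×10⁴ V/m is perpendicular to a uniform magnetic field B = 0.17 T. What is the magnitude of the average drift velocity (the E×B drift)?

The E×B drift speed is v_d = E/B.
v_d = 2.9×10⁴/0.17 = 1.7×10⁵ m/s.

v_d ≈ 1.7×10⁵ m/s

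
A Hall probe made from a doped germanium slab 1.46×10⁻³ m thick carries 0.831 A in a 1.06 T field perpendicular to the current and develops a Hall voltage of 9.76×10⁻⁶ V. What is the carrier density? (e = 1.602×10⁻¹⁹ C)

n ≈ 3.86×10²⁶ m⁻³

From V_H = IB/(n e t), n = IB/(V_H e t).
n = (0.831)(1.06)/((9.76×10⁻⁶)(1.602×10⁻¹⁹)(1.46×10⁻³)) ≈ 3.86×10²⁶ m⁻³.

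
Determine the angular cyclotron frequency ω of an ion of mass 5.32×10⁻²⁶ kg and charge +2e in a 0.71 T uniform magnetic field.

ω ≈ 4.3×10⁶ rad/s

ω = |q|B/m.
ω = (3.204×10⁻¹⁹)(0.71)/5.32×10⁻²⁶ ≈ 4.3×10⁶ rad/s.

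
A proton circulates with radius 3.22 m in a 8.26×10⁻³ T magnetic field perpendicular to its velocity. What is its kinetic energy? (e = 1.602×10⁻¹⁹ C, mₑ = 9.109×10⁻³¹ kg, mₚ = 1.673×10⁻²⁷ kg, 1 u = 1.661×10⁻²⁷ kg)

KE ≈ 3.39×10⁴ eV

v = |q|Br/m, then KE = ½mv² = (qBr)²/(2m).
v = (1.602×10⁻¹⁹)(8.26×10⁻³)(3.22)/1.673×10⁻²⁷ ≈ 2.547×10⁶ m/s.
KE = ½(1.673×10⁻²⁷)(2.547×10⁶)² ≈ 5.43×10⁻¹⁵ J = 3.39×10⁴ eV.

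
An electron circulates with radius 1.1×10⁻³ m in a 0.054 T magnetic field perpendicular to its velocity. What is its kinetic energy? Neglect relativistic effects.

KE ≈ 310 eV

v = |q|Br/m, then KE = ½mv² = (qBr)²/(2m).
v = (1.602×10⁻¹⁹)(0.054)(1.1×10⁻³)/9.109×10⁻³¹ ≈ 1.045×10⁷ m/s.
KE = ½(9.109×10⁻³¹)(1.045×10⁷)² ≈ 5.0×10⁻¹⁷ J = 310 eV.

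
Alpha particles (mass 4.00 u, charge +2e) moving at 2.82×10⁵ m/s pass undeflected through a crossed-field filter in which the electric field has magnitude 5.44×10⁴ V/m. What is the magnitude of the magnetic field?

B = 0.193 T

Balance of forces in the selector: qE = qvB ⇒ B = E/v.
B = 5.44×10⁴/2.82×10⁵ = 0.193 T.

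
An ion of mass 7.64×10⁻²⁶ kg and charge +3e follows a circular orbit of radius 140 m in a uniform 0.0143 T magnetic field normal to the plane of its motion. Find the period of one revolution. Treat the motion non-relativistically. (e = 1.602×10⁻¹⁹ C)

The cyclotron period depends only on m, q, B: T = 2πm/(|q|B).
T = 2π(7.64×10⁻²⁶)/((4.806×10⁻¹⁹)(0.0143)) ≈ 6.98×10⁻⁵ s.

T ≈ 6.98×10⁻⁵ s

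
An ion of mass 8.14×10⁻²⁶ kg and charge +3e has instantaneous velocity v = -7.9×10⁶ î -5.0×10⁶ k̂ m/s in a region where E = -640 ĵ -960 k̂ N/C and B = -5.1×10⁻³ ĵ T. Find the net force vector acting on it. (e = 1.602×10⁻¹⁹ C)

v×B = (-2.55×10⁴, 0, 4.03×10⁴) N/C.
E + v×B = (-2.55×10⁴, -640, 3.93×10⁴) N/C.
F = q(E + v×B) = (4.806×10⁻¹⁹ C)·(-2.55×10⁴, -640, 3.93×10⁴) = (-1.23×10⁻¹⁴, -3.08×10⁻¹⁶, 1.89×10⁻¹⁴) N.

F ≈ (-1.23×10⁻¹⁴, -3.08×10⁻¹⁶, 1.89×10⁻¹⁴) N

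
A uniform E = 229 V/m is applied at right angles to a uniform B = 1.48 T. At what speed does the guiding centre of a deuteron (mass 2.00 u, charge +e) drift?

In crossed fields the guiding centre drifts at v_d = |E×B|/B² = E/B, independent of charge and mass.
v_d = 229/1.48 = 155 m/s.

v_d ≈ 155 m/s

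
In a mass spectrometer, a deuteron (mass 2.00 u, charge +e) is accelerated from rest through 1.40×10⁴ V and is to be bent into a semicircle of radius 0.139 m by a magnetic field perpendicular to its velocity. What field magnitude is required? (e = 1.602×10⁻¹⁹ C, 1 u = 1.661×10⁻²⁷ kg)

v = √(2|q|V/m) = √(2·1.602×10⁻¹⁹·1.40×10⁴/3.322×10⁻²⁷) ≈ 1.162×10⁶ m/s.
B = mv/(|q|r) = (3.322×10⁻²⁷)(1.162×10⁶)/((1.602×10⁻¹⁹)(0.139)) ≈ 0.173 T.

B ≈ 0.173 T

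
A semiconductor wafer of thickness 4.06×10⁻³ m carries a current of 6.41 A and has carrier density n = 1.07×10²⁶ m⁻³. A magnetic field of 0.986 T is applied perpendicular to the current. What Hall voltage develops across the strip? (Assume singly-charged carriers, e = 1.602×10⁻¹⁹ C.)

V_H ≈ 9.08×10⁻⁵ V

V_H = IB/(n e t).
V_H = (6.41)(0.986)/((1.07×10²⁶)(1.602×10⁻¹⁹)(4.06×10⁻³)) ≈ 9.08×10⁻⁵ V.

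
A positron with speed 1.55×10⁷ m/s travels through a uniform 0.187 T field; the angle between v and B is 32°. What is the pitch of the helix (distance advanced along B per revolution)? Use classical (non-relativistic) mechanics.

p ≈ 2.51×10⁻³ m

v∥ = v cosθ = 1.55×10⁷·cos32° ≈ 1.314×10⁷ m/s.
T = 2πm/(|q|B) = 2π(9.109×10⁻³¹)/((1.602×10⁻¹⁹)(0.187)) ≈ 1.910×10⁻¹⁰ s.
pitch = v∥ T = (1.314×10⁷)(1.910×10⁻¹⁰) ≈ 2.51×10⁻³ m.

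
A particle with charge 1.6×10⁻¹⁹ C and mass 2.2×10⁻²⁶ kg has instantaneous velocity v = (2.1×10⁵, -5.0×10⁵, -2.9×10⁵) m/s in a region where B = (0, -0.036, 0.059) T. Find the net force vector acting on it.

v×B = (-3.99×10⁴, -1.24×10⁴, -7560) N/C.
F = q v×B = (1.6×10⁻¹⁹ C)·(-3.99×10⁴, -1.24×10⁴, -7560) = (-6.39×10⁻¹⁵, -1.98×10⁻¹⁵, -1.21×10⁻¹⁵) N.

F ≈ (-6.39×10⁻¹⁵, -1.98×10⁻¹⁵, -1.21×10⁻¹⁵) N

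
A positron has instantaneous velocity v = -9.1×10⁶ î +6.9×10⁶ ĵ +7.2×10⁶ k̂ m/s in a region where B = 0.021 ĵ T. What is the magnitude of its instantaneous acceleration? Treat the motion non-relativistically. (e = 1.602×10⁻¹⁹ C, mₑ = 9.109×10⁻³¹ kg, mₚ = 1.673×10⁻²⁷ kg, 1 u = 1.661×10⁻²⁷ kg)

|a| ≈ 4.29×10¹⁶ m/s²

v×B = (-1.51×10⁵, 0, -1.91×10⁵) N/C.
F = q v×B = (1.602×10⁻¹⁹ C)·(-1.51×10⁵, 0, -1.91×10⁵) = (-2.42×10⁻¹⁴, 0, -3.06×10⁻¹⁴) N.
|a| = |F|/m = 3.904×10⁻¹⁴/9.109×10⁻³¹ ≈ 4.29×10¹⁶ m/s².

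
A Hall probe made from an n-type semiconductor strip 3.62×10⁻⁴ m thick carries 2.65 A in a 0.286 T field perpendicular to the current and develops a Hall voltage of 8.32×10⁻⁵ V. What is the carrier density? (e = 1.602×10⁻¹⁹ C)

n ≈ 1.57×10²⁶ m⁻³

From V_H = IB/(n e t), n = IB/(V_H e t).
n = (2.65)(0.286)/((8.32×10⁻⁵)(1.602×10⁻¹⁹)(3.62×10⁻⁴)) ≈ 1.57×10²⁶ m⁻³.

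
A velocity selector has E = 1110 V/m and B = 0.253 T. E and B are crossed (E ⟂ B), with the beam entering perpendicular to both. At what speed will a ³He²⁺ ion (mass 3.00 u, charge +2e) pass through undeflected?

Zero net Lorentz force requires |qE| = |q v×B|, i.e. E = vB.
v = E/B = 1110/0.253 = 4390 m/s.

v = 4390 m/s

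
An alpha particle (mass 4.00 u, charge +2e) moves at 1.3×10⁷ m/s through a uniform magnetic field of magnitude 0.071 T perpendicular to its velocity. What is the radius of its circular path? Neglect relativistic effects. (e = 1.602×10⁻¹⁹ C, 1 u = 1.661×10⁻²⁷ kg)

r ≈ 3.8 m

The magnetic force provides the centripetal force: |q|vB = mv²/r.
r = mv/(|q|B) = (6.644×10⁻²⁷)(1.3×10⁷)/((3.204×10⁻¹⁹)(0.071)) ≈ 3.8 m.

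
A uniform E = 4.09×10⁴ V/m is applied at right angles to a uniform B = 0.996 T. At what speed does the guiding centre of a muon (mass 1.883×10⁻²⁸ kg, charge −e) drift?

In crossed fields the guiding centre drifts at v_d = |E×B|/B² = E/B, independent of charge and mass.
v_d = 4.09×10⁴/0.996 = 4.11×10⁴ m/s.

v_d ≈ 4.11×10⁴ m/s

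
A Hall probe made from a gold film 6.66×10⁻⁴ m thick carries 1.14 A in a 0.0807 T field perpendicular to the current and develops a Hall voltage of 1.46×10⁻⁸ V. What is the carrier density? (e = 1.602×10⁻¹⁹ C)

n ≈ 5.91×10²⁸ m⁻³

From V_H = IB/(n e t), n = IB/(V_H e t).
n = (1.14)(0.0807)/((1.46×10⁻⁸)(1.602×10⁻¹⁹)(6.66×10⁻⁴)) ≈ 5.91×10²⁸ m⁻³.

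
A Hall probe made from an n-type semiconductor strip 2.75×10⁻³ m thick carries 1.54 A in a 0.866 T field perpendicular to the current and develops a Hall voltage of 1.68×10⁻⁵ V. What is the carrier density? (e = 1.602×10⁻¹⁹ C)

From V_H = IB/(n e t), n = IB/(V_H e t).
n = (1.54)(0.866)/((1.68×10⁻⁵)(1.602×10⁻¹⁹)(2.75×10⁻³)) ≈ 1.80×10²⁶ m⁻³.

n ≈ 1.80×10²⁶ m⁻³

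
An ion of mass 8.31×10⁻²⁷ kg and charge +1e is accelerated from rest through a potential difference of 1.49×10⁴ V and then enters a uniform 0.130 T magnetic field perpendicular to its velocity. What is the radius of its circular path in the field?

r ≈ 0.302 m

Acceleration: |q|V = ½mv² ⇒ v = √(2|q|V/m) = √(2·1.602×10⁻¹⁹·1.49×10⁴/8.31×10⁻²⁷) ≈ 7.579×10⁵ m/s.
In the field: r = mv/(|q|B) = (8.31×10⁻²⁷)(7.579×10⁵)/((1.602×10⁻¹⁹)(0.130)) ≈ 0.302 m.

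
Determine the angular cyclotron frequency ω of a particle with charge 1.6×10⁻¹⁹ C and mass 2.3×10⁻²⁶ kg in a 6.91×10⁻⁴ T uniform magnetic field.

ω ≈ 4810 rad/s

ω = |q|B/m.
ω = (1.6×10⁻¹⁹)(6.91×10⁻⁴)/2.3×10⁻²⁶ ≈ 4810 rad/s.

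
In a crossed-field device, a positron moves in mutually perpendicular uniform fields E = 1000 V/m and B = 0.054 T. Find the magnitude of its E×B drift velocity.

The steady drift has the magnetic force balancing the electric force, so v_d = E/B.
v_d = 1000/0.054 = 1.9×10⁴ m/s.

v_d ≈ 1.9×10⁴ m/s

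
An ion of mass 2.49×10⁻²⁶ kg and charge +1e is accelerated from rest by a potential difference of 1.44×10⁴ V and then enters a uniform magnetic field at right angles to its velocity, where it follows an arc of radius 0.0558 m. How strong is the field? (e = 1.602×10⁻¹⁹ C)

v = √(2|q|V/m) = √(2·1.602×10⁻¹⁹·1.44×10⁴/2.49×10⁻²⁶) ≈ 4.305×10⁵ m/s.
B = mv/(|q|r) = (2.49×10⁻²⁶)(4.305×10⁵)/((1.602×10⁻¹⁹)(0.0558)) ≈ 1.20 T.

B ≈ 1.20 T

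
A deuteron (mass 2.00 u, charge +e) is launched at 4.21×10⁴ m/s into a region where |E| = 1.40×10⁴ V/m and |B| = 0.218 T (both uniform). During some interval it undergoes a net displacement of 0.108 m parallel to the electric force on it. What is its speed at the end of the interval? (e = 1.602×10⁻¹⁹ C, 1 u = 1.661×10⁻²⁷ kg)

v_f ≈ 3.84×10⁵ m/s

B does no work; ΔKE = |q|E d.
½mv_f² = ½mv₀² + |q|Ed = ½(3.322×10⁻²⁷)(4.21×10⁴)² + (1.602×10⁻¹⁹)(1.40×10⁴)(0.108) ≈ 2.944×10⁻¹⁸ J + 2.422×10⁻¹⁶ J ≈ 2.452×10⁻¹⁶ J.
v_f = √(2·2.452×10⁻¹⁶/3.322×10⁻²⁷) ≈ 3.84×10⁵ m/s.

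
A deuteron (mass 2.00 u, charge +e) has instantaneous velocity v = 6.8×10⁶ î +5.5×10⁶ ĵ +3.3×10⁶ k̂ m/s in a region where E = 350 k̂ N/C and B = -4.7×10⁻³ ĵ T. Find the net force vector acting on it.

v×B = (1.55×10⁴, 0, -3.20×10⁴) N/C.
E + v×B = (1.55×10⁴, 0, -3.16×10⁴) N/C.
F = q(E + v×B) = (1.602×10⁻¹⁹ C)·(1.55×10⁴, 0, -3.16×10⁴) = (2.48×10⁻¹⁵, 0, -5.06×10⁻¹⁵) N.

F ≈ (2.48×10⁻¹⁵, 0, -5.06×10⁻¹⁵) N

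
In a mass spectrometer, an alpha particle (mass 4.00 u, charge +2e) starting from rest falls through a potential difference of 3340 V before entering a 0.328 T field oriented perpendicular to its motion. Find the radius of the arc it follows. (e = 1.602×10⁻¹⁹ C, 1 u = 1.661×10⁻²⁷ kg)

Acceleration: |q|V = ½mv² ⇒ v = √(2|q|V/m) = √(2·3.204×10⁻¹⁹·3340/6.644×10⁻²⁷) ≈ 5.676×10⁵ m/s.
In the field: r = mv/(|q|B) = (6.644×10⁻²⁷)(5.676×10⁵)/((3.204×10⁻¹⁹)(0.328)) ≈ 0.0359 m.

r ≈ 0.0359 m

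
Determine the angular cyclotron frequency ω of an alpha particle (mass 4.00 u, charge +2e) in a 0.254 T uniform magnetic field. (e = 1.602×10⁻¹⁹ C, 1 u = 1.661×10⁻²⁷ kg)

ω ≈ 1.22×10⁷ rad/s

ω = |q|B/m.
ω = (3.204×10⁻¹⁹)(0.254)/6.644×10⁻²⁷ ≈ 1.22×10⁷ rad/s.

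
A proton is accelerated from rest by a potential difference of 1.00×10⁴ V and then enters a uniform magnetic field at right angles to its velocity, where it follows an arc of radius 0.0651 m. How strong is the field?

v = √(2|q|V/m) = √(2·1.602×10⁻¹⁹·1.00×10⁴/1.673×10⁻²⁷) ≈ 1.384×10⁶ m/s.
B = mv/(|q|r) = (1.673×10⁻²⁷)(1.384×10⁶)/((1.602×10⁻¹⁹)(0.0651)) ≈ 0.222 T.

B ≈ 0.222 T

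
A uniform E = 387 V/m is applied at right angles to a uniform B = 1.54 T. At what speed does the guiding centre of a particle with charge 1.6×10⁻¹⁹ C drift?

The steady drift has the magnetic force balancing the electric force, so v_d = E/B.
v_d = 387/1.54 = 251 m/s.

v_d ≈ 251 m/s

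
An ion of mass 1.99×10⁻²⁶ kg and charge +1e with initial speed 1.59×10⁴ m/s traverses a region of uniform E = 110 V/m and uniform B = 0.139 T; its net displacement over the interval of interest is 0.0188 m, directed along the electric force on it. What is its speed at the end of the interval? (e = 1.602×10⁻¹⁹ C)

B does no work; ΔKE = |q|E d.
½mv_f² = ½mv₀² + |q|Ed = ½(1.99×10⁻²⁶)(1.59×10⁴)² + (1.602×10⁻¹⁹)(110)(0.0188) ≈ 2.515×10⁻¹⁸ J + 3.313×10⁻¹⁹ J ≈ 2.847×10⁻¹⁸ J.
v_f = √(2·2.847×10⁻¹⁸/1.99×10⁻²⁶) ≈ 1.69×10⁴ m/s.

v_f ≈ 1.69×10⁴ m/s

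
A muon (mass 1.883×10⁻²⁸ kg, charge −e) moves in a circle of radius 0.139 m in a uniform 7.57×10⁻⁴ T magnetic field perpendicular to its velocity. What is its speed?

From |q|vB = mv²/r, v = |q|Br/m.
v = (1.602×10⁻¹⁹)(7.57×10⁻⁴)(0.139)/1.883×10⁻²⁸ ≈ 8.95×10⁴ m/s.

v ≈ 8.95×10⁴ m/s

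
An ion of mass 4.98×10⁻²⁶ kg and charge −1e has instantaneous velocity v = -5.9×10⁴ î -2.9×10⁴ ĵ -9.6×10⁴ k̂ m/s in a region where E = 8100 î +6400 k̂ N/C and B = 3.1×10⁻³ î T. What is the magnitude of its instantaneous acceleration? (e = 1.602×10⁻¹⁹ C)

v×B = (0, -298, 89.9) N/C.
E + v×B = (8100, -298, 6490) N/C.
F = q(E + v×B) = (−1.602×10⁻¹⁹ C)·(8100, -298, 6490) = (-1.30×10⁻¹⁵, 4.77×10⁻¹⁷, -1.04×10⁻¹⁵) N.
|a| = |F|/m = 1.663×10⁻¹⁵/4.98×10⁻²⁶ ≈ 3.34×10¹⁰ m/s².

|a| ≈ 3.34×10¹⁰ m/s²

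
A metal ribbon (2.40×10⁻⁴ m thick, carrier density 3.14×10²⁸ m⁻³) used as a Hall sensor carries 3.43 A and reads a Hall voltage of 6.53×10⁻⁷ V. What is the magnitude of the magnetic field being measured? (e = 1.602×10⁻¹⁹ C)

B ≈ 0.230 T

From V_H = IB/(n e t), B = V_H n e t / I.
B = (6.53×10⁻⁷)(3.14×10²⁸)(1.602×10⁻¹⁹)(2.40×10⁻⁴)/3.43 ≈ 0.230 T.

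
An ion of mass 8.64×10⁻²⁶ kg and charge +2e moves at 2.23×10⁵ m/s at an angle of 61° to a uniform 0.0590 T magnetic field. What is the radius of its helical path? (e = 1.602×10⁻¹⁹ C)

r ≈ 0.891 m

v⊥ = v sinθ = 2.23×10⁵·sin61° ≈ 1.950×10⁵ m/s.
r = m v⊥/(|q|B) = (8.64×10⁻²⁶)(1.950×10⁵)/((3.204×10⁻¹⁹)(0.0590)) ≈ 0.891 m.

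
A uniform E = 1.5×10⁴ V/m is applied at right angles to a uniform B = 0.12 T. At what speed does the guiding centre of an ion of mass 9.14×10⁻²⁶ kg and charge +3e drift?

In crossed fields the guiding centre drifts at v_d = |E×B|/B² = E/B, independent of charge and mass.
v_d = 1.5×10⁴/0.12 = 1.2×10⁵ m/s.

v_d ≈ 1.2×10⁵ m/s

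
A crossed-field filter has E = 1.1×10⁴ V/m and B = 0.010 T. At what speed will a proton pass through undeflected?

v = 1.1×10⁶ m/s

Straight-line motion ⇒ electric and magnetic forces cancel, so E = vB.
v = E/B = 1.1×10⁴/0.010 = 1.1×10⁶ m/s.
The result is independent of the particle's charge and mass.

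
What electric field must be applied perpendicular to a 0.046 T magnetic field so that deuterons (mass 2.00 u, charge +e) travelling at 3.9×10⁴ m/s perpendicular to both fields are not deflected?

For straight-line motion qE = qvB, so E = vB.
E = 3.9×10⁴ × 0.046 = 1800 V/m.

E = 1800 V/m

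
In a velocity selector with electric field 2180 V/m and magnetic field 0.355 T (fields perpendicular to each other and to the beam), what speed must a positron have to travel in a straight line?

v = 6140 m/s

Straight-line motion ⇒ electric and magnetic forces cancel, so E = vB.
v = E/B = 2180/0.355 = 6140 m/s.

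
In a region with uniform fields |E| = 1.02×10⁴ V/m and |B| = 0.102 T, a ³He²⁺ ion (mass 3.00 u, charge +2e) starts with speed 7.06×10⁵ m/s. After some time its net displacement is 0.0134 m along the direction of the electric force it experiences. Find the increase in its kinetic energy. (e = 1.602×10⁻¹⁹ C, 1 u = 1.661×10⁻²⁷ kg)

The magnetic force is always ⟂ v and does no work; only the electric force changes KE.
ΔKE = F_E · d = |q|E d = (3.204×10⁻¹⁹)(1.02×10⁴)(0.0134) ≈ 4.38×10⁻¹⁷ J.

ΔKE ≈ 4.38×10⁻¹⁷ J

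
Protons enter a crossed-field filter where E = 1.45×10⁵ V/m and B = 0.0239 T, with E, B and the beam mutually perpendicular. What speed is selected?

v = 6.07×10⁶ m/s

For undeflected motion the electric and magnetic forces balance: qE = qvB.
v = E/B = 1.45×10⁵/0.0239 = 6.07×10⁶ m/s.
The result is independent of the particle's charge and mass.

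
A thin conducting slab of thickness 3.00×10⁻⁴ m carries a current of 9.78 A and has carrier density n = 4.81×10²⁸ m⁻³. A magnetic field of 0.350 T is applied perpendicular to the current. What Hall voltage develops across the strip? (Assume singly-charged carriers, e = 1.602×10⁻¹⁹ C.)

V_H = IB/(n e t).
V_H = (9.78)(0.350)/((4.81×10²⁸)(1.602×10⁻¹⁹)(3.00×10⁻⁴)) ≈ 1.48×10⁻⁶ V.

V_H ≈ 1.48×10⁻⁶ V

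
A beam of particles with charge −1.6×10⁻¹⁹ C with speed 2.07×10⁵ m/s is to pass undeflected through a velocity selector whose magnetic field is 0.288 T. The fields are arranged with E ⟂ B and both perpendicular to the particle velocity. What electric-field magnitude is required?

For straight-line motion qE = qvB, so E = vB.
E = 2.07×10⁵ × 0.288 = 5.96×10⁴ V/m.

E = 5.96×10⁴ V/m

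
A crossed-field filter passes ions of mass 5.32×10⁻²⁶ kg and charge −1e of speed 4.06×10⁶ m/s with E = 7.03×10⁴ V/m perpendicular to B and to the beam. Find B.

Balance of forces in the selector: qE = qvB ⇒ B = E/v.
B = 7.03×10⁴/4.06×10⁶ = 0.0173 T.

B = 0.0173 T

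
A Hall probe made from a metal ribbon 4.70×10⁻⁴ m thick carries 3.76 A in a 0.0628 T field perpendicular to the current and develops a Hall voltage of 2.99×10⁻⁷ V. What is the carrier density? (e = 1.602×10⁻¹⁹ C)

From V_H = IB/(n e t), n = IB/(V_H e t).
n = (3.76)(0.0628)/((2.99×10⁻⁷)(1.602×10⁻¹⁹)(4.70×10⁻⁴)) ≈ 1.05×10²⁸ m⁻³.

n ≈ 1.05×10²⁸ m⁻³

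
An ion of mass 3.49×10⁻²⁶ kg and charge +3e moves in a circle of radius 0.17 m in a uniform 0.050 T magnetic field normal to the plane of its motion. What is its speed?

v ≈ 1.2×10⁵ m/s

From |q|vB = mv²/r, v = |q|Br/m.
v = (4.806×10⁻¹⁹)(0.050)(0.17)/3.49×10⁻²⁶ ≈ 1.2×10⁵ m/s.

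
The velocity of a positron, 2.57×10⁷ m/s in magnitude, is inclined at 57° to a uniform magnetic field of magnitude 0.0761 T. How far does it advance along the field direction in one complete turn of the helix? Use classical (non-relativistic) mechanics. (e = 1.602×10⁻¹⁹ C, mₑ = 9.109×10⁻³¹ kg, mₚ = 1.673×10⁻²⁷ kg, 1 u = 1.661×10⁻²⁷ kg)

p ≈ 6.57×10⁻³ m

v∥ = v cosθ = 2.57×10⁷·cos57° ≈ 1.400×10⁷ m/s.
T = 2πm/(|q|B) = 2π(9.109×10⁻³¹)/((1.602×10⁻¹⁹)(0.0761)) ≈ 4.695×10⁻¹⁰ s.
pitch = v∥ T = (1.400×10⁷)(4.695×10⁻¹⁰) ≈ 6.57×10⁻³ m.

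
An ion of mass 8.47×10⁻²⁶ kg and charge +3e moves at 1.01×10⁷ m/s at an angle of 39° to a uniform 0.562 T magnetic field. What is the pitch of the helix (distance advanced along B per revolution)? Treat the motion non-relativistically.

v∥ = v cosθ = 1.01×10⁷·cos39° ≈ 7.849×10⁶ m/s.
T = 2πm/(|q|B) = 2π(8.47×10⁻²⁶)/((4.806×10⁻¹⁹)(0.562)) ≈ 1.970×10⁻⁶ s.
pitch = v∥ T = (7.849×10⁶)(1.970×10⁻⁶) ≈ 15.5 m.

p ≈ 15.5 m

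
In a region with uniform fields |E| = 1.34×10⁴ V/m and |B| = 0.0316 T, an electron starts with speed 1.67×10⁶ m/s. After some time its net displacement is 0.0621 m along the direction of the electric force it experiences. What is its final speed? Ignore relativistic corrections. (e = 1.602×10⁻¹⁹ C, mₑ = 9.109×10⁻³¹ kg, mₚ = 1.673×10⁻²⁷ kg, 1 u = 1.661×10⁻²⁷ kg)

v_f ≈ 1.72×10⁷ m/s

B does no work; ΔKE = |q|E d.
½mv_f² = ½mv₀² + |q|Ed = ½(9.109×10⁻³¹)(1.67×10⁶)² + (1.602×10⁻¹⁹)(1.34×10⁴)(0.0621) ≈ 1.270×10⁻¹⁸ J + 1.333×10⁻¹⁶ J ≈ 1.346×10⁻¹⁶ J.
v_f = √(2·1.346×10⁻¹⁶/9.109×10⁻³¹) ≈ 1.72×10⁷ m/s.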